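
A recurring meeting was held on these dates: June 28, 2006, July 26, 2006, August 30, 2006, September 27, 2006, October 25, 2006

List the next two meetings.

November 29, 2006; December 27, 2006

All Wednesdays; the gaps (28, 35, 28, 28) vary with month length.
This is the last Wednesday of each month.
Last Wednesday of November 2006: November 29, 2006.
Last Wednesday of December 2006: December 27, 2006.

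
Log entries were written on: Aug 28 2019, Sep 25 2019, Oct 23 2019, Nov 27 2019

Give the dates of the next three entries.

Dec 25 2019, Jan 22 2020, Feb 26 2020

These are Wednesdays at 28- or 35-day spacing (28, 28, 35).
The pattern: 4th Wednesday of the month.
4th Wednesday of December 2019: Dec 25 2019.
4th Wednesday of January 2020: Jan 22 2020.
4th Wednesday of February 2020: Feb 26 2020.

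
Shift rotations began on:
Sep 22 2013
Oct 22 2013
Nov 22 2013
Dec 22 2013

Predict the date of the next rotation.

The day-of-month is always 22 (30, 31, 30 days between events).
So this recurs on the 22nd of each month.
Next: January 2014 → Jan 22 2014.

Jan 22 2014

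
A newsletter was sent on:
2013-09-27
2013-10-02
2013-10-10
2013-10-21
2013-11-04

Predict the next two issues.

Gaps: 5, 8, 11, 14 days — each gap is 3 larger than the previous one.
Next gap: 17 days. 2013-11-04 + 17 days = 2013-11-21.
Next gap: 20 days. 2013-11-21 + 20 days = 2013-12-11.

2013-11-21, 2013-12-11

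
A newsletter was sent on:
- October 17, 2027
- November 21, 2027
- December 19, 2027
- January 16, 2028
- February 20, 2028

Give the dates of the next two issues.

Gaps: 35, 28, 28, 35 days — a mix of 28 and 35. Every date is a Sunday.
Each is the 3rd Sunday of its month.
3rd Sunday of March 2028: March 19, 2028.
April 2028 — 3rd Sunday is April 16, 2028.

March 19, 2028; April 16, 2028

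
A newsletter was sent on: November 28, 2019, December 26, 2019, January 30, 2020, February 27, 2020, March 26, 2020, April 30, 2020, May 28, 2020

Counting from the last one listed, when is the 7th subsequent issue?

These are Thursdays with 28, 35, 28, 28, 35, 28-day gaps.
Each is the final Thursday of its month — January 30, 2020 is past the 28th, so '4th Thursday' doesn't fit.
June 2020 ends with Thursday June 25, 2020.
Last Thursday of July 2020: July 30, 2020.
August 2020 ends with Thursday August 27, 2020.
September 2020 ends with Thursday September 24, 2020.
Last Thursday of October 2020: October 29, 2020.
November 2020 ends with Thursday November 26, 2020.
Last Thursday of December 2020: December 31, 2020.

December 31, 2020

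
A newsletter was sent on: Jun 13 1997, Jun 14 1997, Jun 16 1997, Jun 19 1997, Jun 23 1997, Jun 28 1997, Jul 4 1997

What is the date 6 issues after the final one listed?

Gaps: 1, 2, 3, 4, 5, 6 days — each gap is 1 larger than the previous one.
Next gap: 7 days. Jul 4 1997 + 7 days = Jul 11 1997.
Next gap: 8 days. Jul 11 1997 + 8 days = Jul 19 1997.
Next gap: 9 days. Jul 19 1997 + 9 days = Jul 28 1997.
Next gap: 10 days. Jul 28 1997 + 10 days = Aug 7 1997.
Next gap: 11 days. Aug 7 1997 + 11 days = Aug 18 1997.
Next gap: 12 days. Aug 18 1997 + 12 days = Aug 30 1997.

Aug 30 1997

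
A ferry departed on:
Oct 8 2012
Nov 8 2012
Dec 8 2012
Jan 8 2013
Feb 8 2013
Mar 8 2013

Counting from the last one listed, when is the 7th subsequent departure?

Oct 8 2013

The day-of-month is always 8 (31, 30, 31, 31, 28 days between events).
So this recurs on the 8th of each month.
April 2013: Apr 8 2013.
May 2013: May 8 2013.
Next: June 2013 → Jun 8 2013.
July 2013: Jul 8 2013.
August 2013: Aug 8 2013.
Next: September 2013 → Sep 8 2013.
Next: October 2013 → Oct 8 2013.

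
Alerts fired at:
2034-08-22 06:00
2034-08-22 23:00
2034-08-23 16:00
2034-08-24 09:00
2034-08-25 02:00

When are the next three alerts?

2034-08-25 19:00, 2034-08-26 12:00, 2034-08-27 05:00

Gaps: 17, 17, 17, 17 hours — each event is 17 hours after the previous one.
2034-08-25 02:00 + 17 h = 2034-08-25 19:00.
2034-08-25 19:00 + 17 h = 2034-08-26 12:00.
2034-08-26 12:00 + 17 h = 2034-08-27 05:00.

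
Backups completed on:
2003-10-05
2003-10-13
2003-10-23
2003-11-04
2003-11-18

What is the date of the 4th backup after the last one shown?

2004-02-02

The spacing grows by 2 each time: 8, 10, 12, 14 days.
Next gap: 16 days. 2003-11-18 + 16 days = 2003-12-04.
Next gap: 18 days. 2003-12-04 + 18 days = 2003-12-22.
Next gap: 20 days. 2003-12-22 + 20 days = 2004-01-11.
Next gap: 22 days. 2004-01-11 + 22 days = 2004-02-02.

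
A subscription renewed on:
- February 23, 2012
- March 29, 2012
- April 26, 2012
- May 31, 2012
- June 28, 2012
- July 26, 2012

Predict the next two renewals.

August 30, 2012; September 27, 2012

Every date is a Thursday; gaps 35, 28, 35, 28, 28 days.
Each is the last Thursday of its month (at least one falls on the 29th or later, ruling out '4th Thursday').
August 2012 ends with Thursday August 30, 2012.
Last Thursday of September 2012: September 27, 2012.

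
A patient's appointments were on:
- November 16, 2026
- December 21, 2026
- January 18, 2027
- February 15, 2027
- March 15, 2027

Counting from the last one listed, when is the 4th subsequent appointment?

July 19, 2027

These are Mondays at 28- or 35-day spacing (35, 28, 28, 28).
The pattern: 3rd Monday of the month.
3rd Monday of April 2027: April 19, 2027.
May 2027 — 3rd Monday is May 17, 2027.
3rd Monday of June 2027: June 21, 2027.
3rd Monday of July 2027: July 19, 2027.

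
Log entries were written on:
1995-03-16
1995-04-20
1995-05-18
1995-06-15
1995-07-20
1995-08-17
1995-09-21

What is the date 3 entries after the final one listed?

All dates are Thursdays, 35, 28, 28, 35, 28, 35 days apart.
Specifically, the 3rd Thursday of each month.
October 1995 — 3rd Thursday is 1995-10-19.
November 1995 — 3rd Thursday is 1995-11-16.
December 1995 — 3rd Thursday is 1995-12-21.

1995-12-21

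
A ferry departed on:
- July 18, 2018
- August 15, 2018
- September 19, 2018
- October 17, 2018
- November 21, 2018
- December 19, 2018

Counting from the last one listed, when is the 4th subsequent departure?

All dates are Wednesdays, 28, 35, 28, 35, 28 days apart.
Specifically, the 3rd Wednesday of each month.
January 2019 — 3rd Wednesday is January 16, 2019.
3rd Wednesday of February 2019: February 20, 2019.
3rd Wednesday of March 2019: March 20, 2019.
April 2019 — 3rd Wednesday is April 17, 2019.

April 17, 2019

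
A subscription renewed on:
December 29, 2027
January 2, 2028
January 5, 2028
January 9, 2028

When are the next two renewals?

Every event lands on a Wednesday or Sunday (gaps cycle 4, 3, 4).
So the schedule is: every Wednesday and Sunday.
Next Wednesday: January 12, 2028.
The following Sunday is January 16, 2028.

January 12, 2028; January 16, 2028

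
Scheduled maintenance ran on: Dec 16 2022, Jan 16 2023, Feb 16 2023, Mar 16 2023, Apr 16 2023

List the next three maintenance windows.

The day-of-month is always 16 (31, 31, 28, 31 days between events).
So this recurs on the 16th of each month.
Next: May 2023 → May 16 2023.
Next: June 2023 → Jun 16 2023.
Next: July 2023 → Jul 16 2023.

May 16 2023, Jun 16 2023, Jul 16 2023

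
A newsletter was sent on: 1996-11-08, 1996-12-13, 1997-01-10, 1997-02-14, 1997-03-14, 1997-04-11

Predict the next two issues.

1997-05-09, 1997-06-13

These are Fridays at 28- or 35-day spacing (35, 28, 35, 28, 28).
The pattern: 2nd Friday of the month.
May 1997 — 2nd Friday is 1997-05-09.
June 1997 — 2nd Friday is 1997-06-13.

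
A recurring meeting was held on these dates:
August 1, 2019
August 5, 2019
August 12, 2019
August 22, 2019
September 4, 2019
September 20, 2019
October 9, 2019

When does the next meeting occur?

Gaps: 4, 7, 10, 13, 16, 19 days — each gap is 3 larger than the previous one.
Next gap: 22 days. October 9, 2019 + 22 days = October 31, 2019.

October 31, 2019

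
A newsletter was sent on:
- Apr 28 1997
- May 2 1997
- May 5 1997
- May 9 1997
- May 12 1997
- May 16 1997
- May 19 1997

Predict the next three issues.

The gap pattern 4, 3, 4, 3, 4, 3 repeats every 2 events.
These are the Mondays and Fridays of each week.
The following Friday is May 23 1997.
Next Monday: May 26 1997.
Next Friday: May 30 1997.

May 23 1997, May 26 1997, May 30 1997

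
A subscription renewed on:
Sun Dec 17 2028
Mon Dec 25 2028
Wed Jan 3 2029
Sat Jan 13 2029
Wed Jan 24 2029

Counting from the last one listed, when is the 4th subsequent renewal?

Intervals are 8, 9, 10, 11 days — an arithmetic progression with common difference 1.
Next gap: 12 days. Wed Jan 24 2029 + 12 days = Mon Feb 5 2029.
Next gap: 13 days. Mon Feb 5 2029 + 13 days = Sun Feb 18 2029.
Next gap: 14 days. Sun Feb 18 2029 + 14 days = Sun Mar 4 2029.
Next gap: 15 days. Sun Mar 4 2029 + 15 days = Mon Mar 19 2029.

Mon Mar 19 2029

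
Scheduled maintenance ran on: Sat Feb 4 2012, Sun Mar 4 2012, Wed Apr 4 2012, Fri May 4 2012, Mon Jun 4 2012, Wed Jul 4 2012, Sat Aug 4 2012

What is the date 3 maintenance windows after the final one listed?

Sun Nov 4 2012

Each date is the 4th; the gaps (29, 31, 30, 31, 30, 31) track the month lengths.
The rule is the 4th of each month.
Next: September 2012 → Tue Sep 4 2012.
Next: October 2012 → Thu Oct 4 2012.
November 2012: Sun Nov 4 2012.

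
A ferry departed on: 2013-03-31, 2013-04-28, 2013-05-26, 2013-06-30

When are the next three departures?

These are Sundays with 28, 28, 35-day gaps.
Each is the final Sunday of its month — 2013-03-31 is past the 28th, so '4th Sunday' doesn't fit.
Last Sunday of July 2013: 2013-07-28.
August 2013 ends with Sunday 2013-08-25.
September 2013 ends with Sunday 2013-09-29.

2013-07-28, 2013-08-25, 2013-09-29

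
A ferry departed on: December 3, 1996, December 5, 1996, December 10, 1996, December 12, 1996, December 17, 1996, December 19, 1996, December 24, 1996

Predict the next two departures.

December 26, 1996; December 31, 1996

Every event lands on a Tuesday or Thursday (gaps cycle 2, 5, 2, 5, 2, 5).
So the schedule is: every Tuesday and Thursday.
The following Thursday is December 26, 1996.
The following Tuesday is December 31, 1996.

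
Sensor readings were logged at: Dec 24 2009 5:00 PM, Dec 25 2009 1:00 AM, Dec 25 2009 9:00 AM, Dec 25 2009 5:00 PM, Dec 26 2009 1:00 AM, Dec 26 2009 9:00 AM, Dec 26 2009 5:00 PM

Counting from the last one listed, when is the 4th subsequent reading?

Spacing: 8, 8, 8, 8, 8, 8 h — constant 8 h.
Dec 26 2009 5:00 PM + 8 h = Dec 27 2009 1:00 AM.
Dec 27 2009 1:00 AM + 8 h = Dec 27 2009 9:00 AM.
Dec 27 2009 9:00 AM + 8 h = Dec 27 2009 5:00 PM.
Dec 27 2009 5:00 PM + 8 h = Dec 28 2009 1:00 AM.

Dec 28 2009 1:00 AM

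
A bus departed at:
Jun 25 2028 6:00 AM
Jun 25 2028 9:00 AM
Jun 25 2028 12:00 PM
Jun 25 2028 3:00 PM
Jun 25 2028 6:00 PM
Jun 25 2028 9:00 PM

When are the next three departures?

The interval is a steady 3 hours (3, 3, 3, 3, 3).
Jun 25 2028 9:00 PM + 3 h = Jun 26 2028 12:00 AM.
Jun 26 2028 12:00 AM + 3 h = Jun 26 2028 3:00 AM.
Jun 26 2028 3:00 AM + 3 h = Jun 26 2028 6:00 AM.

Jun 26 2028 12:00 AM, Jun 26 2028 3:00 AM, Jun 26 2028 6:00 AM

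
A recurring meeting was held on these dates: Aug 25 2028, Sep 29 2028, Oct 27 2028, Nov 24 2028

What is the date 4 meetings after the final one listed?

Every date is a Friday; gaps 35, 28, 28 days.
Each is the last Friday of its month (at least one falls on the 29th or later, ruling out '4th Friday').
Last Friday of December 2028: Dec 29 2028.
January 2029 ends with Friday Jan 26 2029.
Last Friday of February 2029: Feb 23 2029.
Last Friday of March 2029: Mar 30 2029.

Mar 30 2029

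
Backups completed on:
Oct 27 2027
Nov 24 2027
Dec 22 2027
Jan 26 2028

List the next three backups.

Feb 23 2028, Mar 22 2028, Apr 26 2028

These are Wednesdays at 28- or 35-day spacing (28, 28, 35).
The pattern: 4th Wednesday of the month.
February 2028 — 4th Wednesday is Feb 23 2028.
4th Wednesday of March 2028: Mar 22 2028.
April 2028 — 4th Wednesday is Apr 26 2028.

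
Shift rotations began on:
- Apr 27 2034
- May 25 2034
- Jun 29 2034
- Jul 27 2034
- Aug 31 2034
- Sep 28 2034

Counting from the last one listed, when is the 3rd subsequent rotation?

Every date is a Thursday; gaps 28, 35, 28, 35, 28 days.
Each is the last Thursday of its month (at least one falls on the 29th or later, ruling out '4th Thursday').
October 2034 ends with Thursday Oct 26 2034.
Last Thursday of November 2034: Nov 30 2034.
December 2034 ends with Thursday Dec 28 2034.

Dec 28 2034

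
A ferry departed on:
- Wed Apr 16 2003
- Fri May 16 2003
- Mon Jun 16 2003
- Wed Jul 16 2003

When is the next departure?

Gaps: 30, 31, 30 days — not constant. Every event is on the 16th of the month.
Pattern: the 16th of each month.
August 2003: Sat Aug 16 2003.

Sat Aug 16 2003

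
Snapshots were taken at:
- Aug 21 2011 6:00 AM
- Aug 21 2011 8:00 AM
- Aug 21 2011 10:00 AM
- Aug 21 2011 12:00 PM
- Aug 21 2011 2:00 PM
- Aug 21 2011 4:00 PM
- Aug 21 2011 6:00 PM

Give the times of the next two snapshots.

Gaps: 2, 2, 2, 2, 2, 2 hours — each event is 2 hours after the previous one.
Aug 21 2011 6:00 PM + 2 h = Aug 21 2011 8:00 PM.
Aug 21 2011 8:00 PM + 2 h = Aug 21 2011 10:00 PM.

Aug 21 2011 8:00 PM, Aug 21 2011 10:00 PM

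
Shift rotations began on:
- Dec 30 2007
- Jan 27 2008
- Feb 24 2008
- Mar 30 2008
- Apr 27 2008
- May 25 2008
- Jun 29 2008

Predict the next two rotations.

Jul 27 2008, Aug 31 2008

All Sundays; the gaps (28, 28, 35, 28, 28, 35) vary with month length.
This is the last Sunday of each month.
July 2008 ends with Sunday Jul 27 2008.
August 2008 ends with Sunday Aug 31 2008.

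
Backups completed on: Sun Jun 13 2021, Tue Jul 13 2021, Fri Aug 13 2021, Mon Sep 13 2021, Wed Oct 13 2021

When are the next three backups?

Sat Nov 13 2021, Mon Dec 13 2021, Thu Jan 13 2022

The day-of-month is always 13 (30, 31, 31, 30 days between events).
So this recurs on the 13th of each month.
November 2021: Sat Nov 13 2021.
Next: December 2021 → Mon Dec 13 2021.
Next: January 2022 → Thu Jan 13 2022.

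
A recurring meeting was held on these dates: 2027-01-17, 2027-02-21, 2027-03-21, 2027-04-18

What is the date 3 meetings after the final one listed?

2027-07-18

Gaps: 35, 28, 28 days — a mix of 28 and 35. Every date is a Sunday.
Each is the 3rd Sunday of its month.
3rd Sunday of May 2027: 2027-05-16.
3rd Sunday of June 2027: 2027-06-20.
July 2027 — 3rd Sunday is 2027-07-18.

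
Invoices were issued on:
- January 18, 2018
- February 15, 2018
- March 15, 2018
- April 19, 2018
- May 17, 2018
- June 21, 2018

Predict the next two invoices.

Gaps: 28, 28, 35, 28, 35 days — a mix of 28 and 35. Every date is a Thursday.
Each is the 3rd Thursday of its month.
3rd Thursday of July 2018: July 19, 2018.
August 2018 — 3rd Thursday is August 16, 2018.

July 19, 2018; August 16, 2018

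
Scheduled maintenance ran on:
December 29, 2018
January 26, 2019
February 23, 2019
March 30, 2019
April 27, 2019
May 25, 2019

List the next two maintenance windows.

June 29, 2019; July 27, 2019

Every date is a Saturday; gaps 28, 28, 35, 28, 28 days.
Each is the last Saturday of its month (at least one falls on the 29th or later, ruling out '4th Saturday').
Last Saturday of June 2019: June 29, 2019.
Last Saturday of July 2019: July 27, 2019.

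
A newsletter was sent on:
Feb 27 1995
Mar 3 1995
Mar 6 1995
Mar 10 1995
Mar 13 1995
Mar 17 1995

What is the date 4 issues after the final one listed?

Mar 31 1995

Gaps: 4, 3, 4, 3, 4 days — not constant, but cyclic with period 2.
The events fall on every Monday and Friday.
The following Monday is Mar 20 1995.
Next Friday: Mar 24 1995.
The following Monday is Mar 27 1995.
The following Friday is Mar 31 1995.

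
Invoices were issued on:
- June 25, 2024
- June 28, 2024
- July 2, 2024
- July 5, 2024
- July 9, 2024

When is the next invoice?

July 12, 2024

Every event lands on a Tuesday or Friday (gaps cycle 3, 4, 3, 4).
So the schedule is: every Tuesday and Friday.
The following Friday is July 12, 2024.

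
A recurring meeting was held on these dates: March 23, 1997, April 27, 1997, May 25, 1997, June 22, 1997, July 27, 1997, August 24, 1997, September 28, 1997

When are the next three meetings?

All dates are Sundays, 35, 28, 28, 35, 28, 35 days apart.
Specifically, the 4th Sunday of each month.
October 1997 — 4th Sunday is October 26, 1997.
4th Sunday of November 1997: November 23, 1997.
4th Sunday of December 1997: December 28, 1997.

October 26, 1997; November 23, 1997; December 28, 1997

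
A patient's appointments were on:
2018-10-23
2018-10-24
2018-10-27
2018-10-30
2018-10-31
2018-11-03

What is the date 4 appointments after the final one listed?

The gap pattern 1, 3, 3, 1, 3 repeats every 3 events.
These are the Tuesdays, Wednesdays and Saturdays of each week.
Next Tuesday: 2018-11-06.
Next Wednesday: 2018-11-07.
The following Saturday is 2018-11-10.
Next Tuesday: 2018-11-13.

2018-11-13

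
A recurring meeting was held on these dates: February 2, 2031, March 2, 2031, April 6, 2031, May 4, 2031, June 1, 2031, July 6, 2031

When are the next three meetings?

These are Sundays at 28- or 35-day spacing (28, 35, 28, 28, 35).
The pattern: 1st Sunday of the month.
1st Sunday of August 2031: August 3, 2031.
1st Sunday of September 2031: September 7, 2031.
October 2031 — 1st Sunday is October 5, 2031.

August 3, 2031; September 7, 2031; October 5, 2031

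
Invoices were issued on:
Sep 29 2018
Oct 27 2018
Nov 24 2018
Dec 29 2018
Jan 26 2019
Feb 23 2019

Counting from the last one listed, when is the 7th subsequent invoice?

These are Saturdays with 28, 28, 35, 28, 28-day gaps.
Each is the final Saturday of its month — Sep 29 2018 is past the 28th, so '4th Saturday' doesn't fit.
March 2019 ends with Saturday Mar 30 2019.
April 2019 ends with Saturday Apr 27 2019.
May 2019 ends with Saturday May 25 2019.
June 2019 ends with Saturday Jun 29 2019.
Last Saturday of July 2019: Jul 27 2019.
August 2019 ends with Saturday Aug 31 2019.
September 2019 ends with Saturday Sep 28 2019.

Sep 28 2019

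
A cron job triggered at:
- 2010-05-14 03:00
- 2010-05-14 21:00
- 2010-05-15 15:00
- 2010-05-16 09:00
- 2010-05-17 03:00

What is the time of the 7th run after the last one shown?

2010-05-22 09:00

The interval is a steady 18 hours (18, 18, 18, 18).
2010-05-17 03:00 + 18 h = 2010-05-17 21:00.
2010-05-17 21:00 + 18 h = 2010-05-18 15:00.
2010-05-18 15:00 + 18 h = 2010-05-19 09:00.
2010-05-19 09:00 + 18 h = 2010-05-20 03:00.
2010-05-20 03:00 + 18 h = 2010-05-20 21:00.
2010-05-20 21:00 + 18 h = 2010-05-21 15:00.
2010-05-21 15:00 + 18 h = 2010-05-22 09:00.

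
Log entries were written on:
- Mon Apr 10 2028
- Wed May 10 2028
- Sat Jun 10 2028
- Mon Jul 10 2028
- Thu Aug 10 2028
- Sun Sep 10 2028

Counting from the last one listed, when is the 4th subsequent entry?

Gaps: 30, 31, 30, 31, 31 days — not constant. Every event is on the 10th of the month.
Pattern: the 10th of each month.
Next: October 2028 → Tue Oct 10 2028.
November 2028: Fri Nov 10 2028.
Next: December 2028 → Sun Dec 10 2028.
Next: January 2029 → Wed Jan 10 2029.

Wed Jan 10 2029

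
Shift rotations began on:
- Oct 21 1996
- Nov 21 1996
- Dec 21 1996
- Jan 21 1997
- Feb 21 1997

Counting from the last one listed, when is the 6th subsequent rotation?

Aug 21 1997

The day-of-month is always 21 (31, 30, 31, 31 days between events).
So this recurs on the 21st of each month.
March 1997: Mar 21 1997.
Next: April 1997 → Apr 21 1997.
Next: May 1997 → May 21 1997.
June 1997: Jun 21 1997.
July 1997: Jul 21 1997.
Next: August 1997 → Aug 21 1997.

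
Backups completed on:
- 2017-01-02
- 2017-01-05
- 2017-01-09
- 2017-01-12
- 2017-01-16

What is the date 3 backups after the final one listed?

Every event lands on a Monday or Thursday (gaps cycle 3, 4, 3, 4).
So the schedule is: every Monday and Thursday.
The following Thursday is 2017-01-19.
The following Monday is 2017-01-23.
The following Thursday is 2017-01-26.

2017-01-26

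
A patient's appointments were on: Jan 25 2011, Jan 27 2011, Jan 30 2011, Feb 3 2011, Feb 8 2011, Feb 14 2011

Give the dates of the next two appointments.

The spacing grows by 1 each time: 2, 3, 4, 5, 6 days.
Next gap: 7 days. Feb 14 2011 + 7 days = Feb 21 2011.
Next gap: 8 days. Feb 21 2011 + 8 days = Mar 1 2011.

Feb 21 2011, Mar 1 2011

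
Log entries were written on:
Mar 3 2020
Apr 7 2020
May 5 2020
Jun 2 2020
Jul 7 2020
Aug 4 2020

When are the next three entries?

Sep 1 2020, Oct 6 2020, Nov 3 2020

These are Tuesdays at 28- or 35-day spacing (35, 28, 28, 35, 28).
The pattern: 1st Tuesday of the month.
September 2020 — 1st Tuesday is Sep 1 2020.
October 2020 — 1st Tuesday is Oct 6 2020.
1st Tuesday of November 2020: Nov 3 2020.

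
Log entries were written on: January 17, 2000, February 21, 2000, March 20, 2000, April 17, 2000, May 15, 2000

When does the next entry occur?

All dates are Mondays, 35, 28, 28, 28 days apart.
Specifically, the 3rd Monday of each month.
June 2000 — 3rd Monday is June 19, 2000.

June 19, 2000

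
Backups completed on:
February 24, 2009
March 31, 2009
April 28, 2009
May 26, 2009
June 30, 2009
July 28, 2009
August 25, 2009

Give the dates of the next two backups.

Every date is a Tuesday; gaps 35, 28, 28, 35, 28, 28 days.
Each is the last Tuesday of its month (at least one falls on the 29th or later, ruling out '4th Tuesday').
September 2009 ends with Tuesday September 29, 2009.
October 2009 ends with Tuesday October 27, 2009.

September 29, 2009; October 27, 2009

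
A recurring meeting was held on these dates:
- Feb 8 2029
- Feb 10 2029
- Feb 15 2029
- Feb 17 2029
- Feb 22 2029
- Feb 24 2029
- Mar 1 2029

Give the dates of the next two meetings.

The gap pattern 2, 5, 2, 5, 2, 5 repeats every 2 events.
These are the Thursdays and Saturdays of each week.
The following Saturday is Mar 3 2029.
The following Thursday is Mar 8 2029.

Mar 3 2029, Mar 8 2029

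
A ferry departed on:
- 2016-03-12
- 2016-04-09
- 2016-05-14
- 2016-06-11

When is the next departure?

All dates are Saturdays, 28, 35, 28 days apart.
Specifically, the 2nd Saturday of each month.
2nd Saturday of July 2016: 2016-07-09.

2016-07-09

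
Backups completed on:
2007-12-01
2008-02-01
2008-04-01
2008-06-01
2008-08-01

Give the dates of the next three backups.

2008-10-01, 2008-12-01, 2009-02-01

Gaps: 62, 60, 61, 61 days — not constant. Every event is on the 1st of the month.
Pattern: the 1st of every 2 months.
October 2008: 2008-10-01.
Next: December 2008 → 2008-12-01.
February 2009: 2009-02-01.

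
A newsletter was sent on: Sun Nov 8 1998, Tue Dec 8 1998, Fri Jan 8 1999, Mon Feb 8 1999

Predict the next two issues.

Mon Mar 8 1999, Thu Apr 8 1999

Gaps: 30, 31, 31 days — not constant. Every event is on the 8th of the month.
Pattern: the 8th of each month.
March 1999: Mon Mar 8 1999.
April 1999: Thu Apr 8 1999.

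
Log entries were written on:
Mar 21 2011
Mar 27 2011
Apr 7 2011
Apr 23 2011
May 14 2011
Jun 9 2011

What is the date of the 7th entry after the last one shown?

Apr 26 2012

Intervals are 6, 11, 16, 21, 26 days — an arithmetic progression with common difference 5.
Next gap: 31 days. Jun 9 2011 + 31 days = Jul 10 2011.
Next gap: 36 days. Jul 10 2011 + 36 days = Aug 15 2011.
Next gap: 41 days. Aug 15 2011 + 41 days = Sep 25 2011.
Next gap: 46 days. Sep 25 2011 + 46 days = Nov 10 2011.
Next gap: 51 days. Nov 10 2011 + 51 days = Dec 31 2011.
Next gap: 56 days. Dec 31 2011 + 56 days = Feb 25 2012.
Next gap: 61 days. Feb 25 2012 + 61 days = Apr 26 2012.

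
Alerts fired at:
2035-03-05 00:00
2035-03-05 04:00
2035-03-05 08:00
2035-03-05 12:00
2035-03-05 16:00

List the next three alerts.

2035-03-05 20:00, 2035-03-06 00:00, 2035-03-06 04:00

Spacing: 4, 4, 4, 4 h — constant 4 h.
2035-03-05 16:00 + 4 h = 2035-03-05 20:00.
2035-03-05 20:00 + 4 h = 2035-03-06 00:00.
2035-03-06 00:00 + 4 h = 2035-03-06 04:00.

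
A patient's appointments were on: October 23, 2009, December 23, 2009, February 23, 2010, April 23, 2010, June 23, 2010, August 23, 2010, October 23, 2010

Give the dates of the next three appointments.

Gaps: 61, 62, 59, 61, 61, 61 days — not constant. Every event is on the 23rd of the month.
Pattern: the 23rd of every 2 months.
December 2010: December 23, 2010.
February 2011: February 23, 2011.
April 2011: April 23, 2011.

December 23, 2010; February 23, 2011; April 23, 2011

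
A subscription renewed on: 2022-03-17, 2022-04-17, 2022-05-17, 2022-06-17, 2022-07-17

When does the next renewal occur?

2022-08-17

Each date is the 17th; the gaps (31, 30, 31, 30) track the month lengths.
The rule is the 17th of each month.
Next: August 2022 → 2022-08-17.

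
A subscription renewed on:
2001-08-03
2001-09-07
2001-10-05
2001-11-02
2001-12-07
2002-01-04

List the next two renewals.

2002-02-01, 2002-03-01

All dates are Fridays, 35, 28, 28, 35, 28 days apart.
Specifically, the 1st Friday of each month.
1st Friday of February 2002: 2002-02-01.
March 2002 — 1st Friday is 2002-03-01.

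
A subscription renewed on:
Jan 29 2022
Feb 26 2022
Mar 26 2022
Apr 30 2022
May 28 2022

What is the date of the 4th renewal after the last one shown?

Sep 24 2022

Every date is a Saturday; gaps 28, 28, 35, 28 days.
Each is the last Saturday of its month (at least one falls on the 29th or later, ruling out '4th Saturday').
June 2022 ends with Saturday Jun 25 2022.
Last Saturday of July 2022: Jul 30 2022.
Last Saturday of August 2022: Aug 27 2022.
September 2022 ends with Saturday Sep 24 2022.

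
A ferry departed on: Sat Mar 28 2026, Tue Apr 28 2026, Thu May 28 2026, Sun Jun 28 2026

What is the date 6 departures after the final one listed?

The day-of-month is always 28 (31, 30, 31 days between events).
So this recurs on the 28th of each month.
Next: July 2026 → Tue Jul 28 2026.
August 2026: Fri Aug 28 2026.
September 2026: Mon Sep 28 2026.
October 2026: Wed Oct 28 2026.
November 2026: Sat Nov 28 2026.
December 2026: Mon Dec 28 2026.

Mon Dec 28 2026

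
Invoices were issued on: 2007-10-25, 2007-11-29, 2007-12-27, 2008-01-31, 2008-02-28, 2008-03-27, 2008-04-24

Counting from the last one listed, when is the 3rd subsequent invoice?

Every date is a Thursday; gaps 35, 28, 35, 28, 28, 28 days.
Each is the last Thursday of its month (at least one falls on the 29th or later, ruling out '4th Thursday').
May 2008 ends with Thursday 2008-05-29.
Last Thursday of June 2008: 2008-06-26.
Last Thursday of July 2008: 2008-07-31.

2008-07-31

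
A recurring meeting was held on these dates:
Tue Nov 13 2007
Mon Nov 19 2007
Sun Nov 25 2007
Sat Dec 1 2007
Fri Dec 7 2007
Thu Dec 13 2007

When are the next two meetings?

Wed Dec 19 2007, Tue Dec 25 2007

Gaps between consecutive events: 6, 6, 6, 6, 6 days — a constant 6-day interval.
Thu Dec 13 2007 + 6 days = Wed Dec 19 2007.
Wed Dec 19 2007 + 6 days = Tue Dec 25 2007.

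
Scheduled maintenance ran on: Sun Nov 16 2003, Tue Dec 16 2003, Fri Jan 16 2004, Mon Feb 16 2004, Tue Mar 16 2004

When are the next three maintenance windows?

Fri Apr 16 2004, Sun May 16 2004, Wed Jun 16 2004

Gaps: 30, 31, 31, 29 days — not constant. Every event is on the 16th of the month.
Pattern: the 16th of each month.
April 2004: Fri Apr 16 2004.
Next: May 2004 → Sun May 16 2004.
June 2004: Wed Jun 16 2004.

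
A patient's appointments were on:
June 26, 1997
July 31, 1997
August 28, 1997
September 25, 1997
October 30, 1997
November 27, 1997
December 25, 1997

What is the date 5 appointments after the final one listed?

May 28, 1998

All Thursdays; the gaps (35, 28, 28, 35, 28, 28) vary with month length.
This is the last Thursday of each month.
January 1998 ends with Thursday January 29, 1998.
February 1998 ends with Thursday February 26, 1998.
March 1998 ends with Thursday March 26, 1998.
April 1998 ends with Thursday April 30, 1998.
May 1998 ends with Thursday May 28, 1998.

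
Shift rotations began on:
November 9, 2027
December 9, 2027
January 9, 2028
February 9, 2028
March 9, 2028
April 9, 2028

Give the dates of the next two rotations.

May 9, 2028; June 9, 2028

Each date is the 9th; the gaps (30, 31, 31, 29, 31) track the month lengths.
The rule is the 9th of each month.
Next: May 2028 → May 9, 2028.
Next: June 2028 → June 9, 2028.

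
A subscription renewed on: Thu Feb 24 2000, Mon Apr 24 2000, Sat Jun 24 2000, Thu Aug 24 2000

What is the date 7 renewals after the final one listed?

The day-of-month is always 24 (60, 61, 61 days between events).
So this recurs on the 24th of every 2 months.
Next: October 2000 → Tue Oct 24 2000.
December 2000: Sun Dec 24 2000.
Next: February 2001 → Sat Feb 24 2001.
Next: April 2001 → Tue Apr 24 2001.
Next: June 2001 → Sun Jun 24 2001.
Next: August 2001 → Fri Aug 24 2001.
Next: October 2001 → Wed Oct 24 2001.

Wed Oct 24 2001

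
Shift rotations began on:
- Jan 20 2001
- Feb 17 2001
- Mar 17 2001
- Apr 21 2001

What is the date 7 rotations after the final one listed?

All dates are Saturdays, 28, 28, 35 days apart.
Specifically, the 3rd Saturday of each month.
May 2001 — 3rd Saturday is May 19 2001.
June 2001 — 3rd Saturday is Jun 16 2001.
3rd Saturday of July 2001: Jul 21 2001.
3rd Saturday of August 2001: Aug 18 2001.
3rd Saturday of September 2001: Sep 15 2001.
3rd Saturday of October 2001: Oct 20 2001.
3rd Saturday of November 2001: Nov 17 2001.

Nov 17 2001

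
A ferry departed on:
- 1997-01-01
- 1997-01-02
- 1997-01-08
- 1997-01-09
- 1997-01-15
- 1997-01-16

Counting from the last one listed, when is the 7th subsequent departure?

The gap pattern 1, 6, 1, 6, 1 repeats every 2 events.
These are the Wednesdays and Thursdays of each week.
The following Wednesday is 1997-01-22.
The following Thursday is 1997-01-23.
The following Wednesday is 1997-01-29.
The following Thursday is 1997-01-30.
The following Wednesday is 1997-02-05.
Next Thursday: 1997-02-06.
The following Wednesday is 1997-02-12.

1997-02-12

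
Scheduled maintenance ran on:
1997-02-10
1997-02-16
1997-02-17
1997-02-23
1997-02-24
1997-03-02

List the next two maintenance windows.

1997-03-03, 1997-03-09

Gaps: 6, 1, 6, 1, 6 days — not constant, but cyclic with period 2.
The events fall on every Monday and Sunday.
Next Monday: 1997-03-03.
Next Sunday: 1997-03-09.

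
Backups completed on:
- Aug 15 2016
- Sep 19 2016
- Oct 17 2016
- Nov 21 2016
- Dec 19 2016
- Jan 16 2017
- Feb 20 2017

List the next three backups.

Gaps: 35, 28, 35, 28, 28, 35 days — a mix of 28 and 35. Every date is a Monday.
Each is the 3rd Monday of its month.
March 2017 — 3rd Monday is Mar 20 2017.
3rd Monday of April 2017: Apr 17 2017.
3rd Monday of May 2017: May 15 2017.

Mar 20 2017, Apr 17 2017, May 15 2017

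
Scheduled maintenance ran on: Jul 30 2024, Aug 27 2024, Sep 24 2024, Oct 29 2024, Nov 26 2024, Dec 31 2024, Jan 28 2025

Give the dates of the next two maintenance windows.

These are Tuesdays with 28, 28, 35, 28, 35, 28-day gaps.
Each is the final Tuesday of its month — Jul 30 2024 is past the 28th, so '4th Tuesday' doesn't fit.
February 2025 ends with Tuesday Feb 25 2025.
March 2025 ends with Tuesday Mar 25 2025.

Feb 25 2025, Mar 25 2025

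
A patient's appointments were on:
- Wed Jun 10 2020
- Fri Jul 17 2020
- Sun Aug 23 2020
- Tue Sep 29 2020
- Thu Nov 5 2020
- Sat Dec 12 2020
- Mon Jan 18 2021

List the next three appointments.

Every event comes 37 days after the last (37, 37, 37, 37, 37, 37).
Mon Jan 18 2021 + 37 days = Wed Feb 24 2021.
Wed Feb 24 2021 + 37 days = Fri Apr 2 2021.
Fri Apr 2 2021 + 37 days = Sun May 9 2021.

Wed Feb 24 2021, Fri Apr 2 2021, Sun May 9 2021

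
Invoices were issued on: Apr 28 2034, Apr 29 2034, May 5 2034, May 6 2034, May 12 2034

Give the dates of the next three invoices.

Gaps: 1, 6, 1, 6 days — not constant, but cyclic with period 2.
The events fall on every Friday and Saturday.
Next Saturday: May 13 2034.
The following Friday is May 19 2034.
Next Saturday: May 20 2034.

May 13 2034, May 19 2034, May 20 2034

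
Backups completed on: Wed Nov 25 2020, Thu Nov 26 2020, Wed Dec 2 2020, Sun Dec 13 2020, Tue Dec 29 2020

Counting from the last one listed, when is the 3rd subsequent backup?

Wed Mar 17 2021

Gaps: 1, 6, 11, 16 days — each gap is 5 larger than the previous one.
Next gap: 21 days. Tue Dec 29 2020 + 21 days = Tue Jan 19 2021.
Next gap: 26 days. Tue Jan 19 2021 + 26 days = Sun Feb 14 2021.
Next gap: 31 days. Sun Feb 14 2021 + 31 days = Wed Mar 17 2021.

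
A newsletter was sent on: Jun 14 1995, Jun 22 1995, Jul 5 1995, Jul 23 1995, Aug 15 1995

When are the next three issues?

The spacing grows by 5 each time: 8, 13, 18, 23 days.
Next gap: 28 days. Aug 15 1995 + 28 days = Sep 12 1995.
Next gap: 33 days. Sep 12 1995 + 33 days = Oct 15 1995.
Next gap: 38 days. Oct 15 1995 + 38 days = Nov 22 1995.

Sep 12 1995, Oct 15 1995, Nov 22 1995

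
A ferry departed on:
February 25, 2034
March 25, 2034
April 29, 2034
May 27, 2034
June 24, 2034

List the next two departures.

July 29, 2034; August 26, 2034

These are Saturdays with 28, 35, 28, 28-day gaps.
Each is the final Saturday of its month — April 29, 2034 is past the 28th, so '4th Saturday' doesn't fit.
July 2034 ends with Saturday July 29, 2034.
Last Saturday of August 2034: August 26, 2034.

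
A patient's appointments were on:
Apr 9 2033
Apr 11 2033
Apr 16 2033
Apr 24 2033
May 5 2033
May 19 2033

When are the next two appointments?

Jun 5 2033, Jun 25 2033

Intervals are 2, 5, 8, 11, 14 days — an arithmetic progression with common difference 3.
Next gap: 17 days. May 19 2033 + 17 days = Jun 5 2033.
Next gap: 20 days. Jun 5 2033 + 20 days = Jun 25 2033.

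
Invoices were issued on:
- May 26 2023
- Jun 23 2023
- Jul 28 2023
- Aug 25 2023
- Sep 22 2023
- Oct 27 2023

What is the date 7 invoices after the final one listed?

May 24 2024

All dates are Fridays, 28, 35, 28, 28, 35 days apart.
Specifically, the 4th Friday of each month.
November 2023 — 4th Friday is Nov 24 2023.
4th Friday of December 2023: Dec 22 2023.
January 2024 — 4th Friday is Jan 26 2024.
February 2024 — 4th Friday is Feb 23 2024.
March 2024 — 4th Friday is Mar 22 2024.
4th Friday of April 2024: Apr 26 2024.
May 2024 — 4th Friday is May 24 2024.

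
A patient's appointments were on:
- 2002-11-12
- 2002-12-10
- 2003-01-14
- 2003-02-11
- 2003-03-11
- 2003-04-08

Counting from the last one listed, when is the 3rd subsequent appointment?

Gaps: 28, 35, 28, 28, 28 days — a mix of 28 and 35. Every date is a Tuesday.
Each is the 2nd Tuesday of its month.
May 2003 — 2nd Tuesday is 2003-05-13.
June 2003 — 2nd Tuesday is 2003-06-10.
2nd Tuesday of July 2003: 2003-07-08.

2003-07-08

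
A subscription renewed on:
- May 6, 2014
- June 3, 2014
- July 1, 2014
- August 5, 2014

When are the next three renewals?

These are Tuesdays at 28- or 35-day spacing (28, 28, 35).
The pattern: 1st Tuesday of the month.
September 2014 — 1st Tuesday is September 2, 2014.
1st Tuesday of October 2014: October 7, 2014.
November 2014 — 1st Tuesday is November 4, 2014.

September 2, 2014; October 7, 2014; November 4, 2014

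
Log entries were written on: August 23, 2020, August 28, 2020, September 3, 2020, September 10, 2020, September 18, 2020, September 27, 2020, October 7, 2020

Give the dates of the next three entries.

October 18, 2020; October 30, 2020; November 12, 2020

Gaps: 5, 6, 7, 8, 9, 10 days — each gap is 1 larger than the previous one.
Next gap: 11 days. October 7, 2020 + 11 days = October 18, 2020.
Next gap: 12 days. October 18, 2020 + 12 days = October 30, 2020.
Next gap: 13 days. October 30, 2020 + 13 days = November 12, 2020.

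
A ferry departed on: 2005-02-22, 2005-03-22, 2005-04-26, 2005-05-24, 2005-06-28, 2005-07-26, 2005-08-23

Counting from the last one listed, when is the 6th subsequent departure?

2006-02-28

These are Tuesdays at 28- or 35-day spacing (28, 35, 28, 35, 28, 28).
The pattern: 4th Tuesday of the month.
September 2005 — 4th Tuesday is 2005-09-27.
4th Tuesday of October 2005: 2005-10-25.
4th Tuesday of November 2005: 2005-11-22.
4th Tuesday of December 2005: 2005-12-27.
January 2006 — 4th Tuesday is 2006-01-24.
February 2006 — 4th Tuesday is 2006-02-28.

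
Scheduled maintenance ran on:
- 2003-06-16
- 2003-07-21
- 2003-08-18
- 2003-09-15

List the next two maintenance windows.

2003-10-20, 2003-11-17

Gaps: 35, 28, 28 days — a mix of 28 and 35. Every date is a Monday.
Each is the 3rd Monday of its month.
October 2003 — 3rd Monday is 2003-10-20.
3rd Monday of November 2003: 2003-11-17.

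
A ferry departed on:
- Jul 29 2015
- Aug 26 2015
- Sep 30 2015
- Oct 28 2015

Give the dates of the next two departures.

All Wednesdays; the gaps (28, 35, 28) vary with month length.
This is the last Wednesday of each month.
November 2015 ends with Wednesday Nov 25 2015.
December 2015 ends with Wednesday Dec 30 2015.

Nov 25 2015, Dec 30 2015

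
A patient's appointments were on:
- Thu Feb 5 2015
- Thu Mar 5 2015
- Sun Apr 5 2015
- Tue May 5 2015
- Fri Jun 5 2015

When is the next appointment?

Each date is the 5th; the gaps (28, 31, 30, 31) track the month lengths.
The rule is the 5th of each month.
July 2015: Sun Jul 5 2015.

Sun Jul 5 2015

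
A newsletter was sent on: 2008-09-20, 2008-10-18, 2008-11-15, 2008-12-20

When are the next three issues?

Gaps: 28, 28, 35 days — a mix of 28 and 35. Every date is a Saturday.
Each is the 3rd Saturday of its month.
3rd Saturday of January 2009: 2009-01-17.
February 2009 — 3rd Saturday is 2009-02-21.
March 2009 — 3rd Saturday is 2009-03-21.

2009-01-17, 2009-02-21, 2009-03-21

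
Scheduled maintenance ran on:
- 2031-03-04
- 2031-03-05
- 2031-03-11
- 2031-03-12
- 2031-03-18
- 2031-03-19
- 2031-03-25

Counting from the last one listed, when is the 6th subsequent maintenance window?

The gap pattern 1, 6, 1, 6, 1, 6 repeats every 2 events.
These are the Tuesdays and Wednesdays of each week.
Next Wednesday: 2031-03-26.
The following Tuesday is 2031-04-01.
The following Wednesday is 2031-04-02.
Next Tuesday: 2031-04-08.
Next Wednesday: 2031-04-09.
The following Tuesday is 2031-04-15.

2031-04-15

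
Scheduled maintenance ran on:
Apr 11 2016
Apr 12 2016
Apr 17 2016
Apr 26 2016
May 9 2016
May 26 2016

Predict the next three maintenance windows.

Jun 16 2016, Jul 11 2016, Aug 9 2016

Gaps: 1, 5, 9, 13, 17 days — each gap is 4 larger than the previous one.
Next gap: 21 days. May 26 2016 + 21 days = Jun 16 2016.
Next gap: 25 days. Jun 16 2016 + 25 days = Jul 11 2016.
Next gap: 29 days. Jul 11 2016 + 29 days = Aug 9 2016.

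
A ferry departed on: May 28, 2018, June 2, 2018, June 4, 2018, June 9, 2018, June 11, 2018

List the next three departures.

Gaps: 5, 2, 5, 2 days — not constant, but cyclic with period 2.
The events fall on every Monday and Saturday.
The following Saturday is June 16, 2018.
The following Monday is June 18, 2018.
The following Saturday is June 23, 2018.

June 16, 2018; June 18, 2018; June 23, 2018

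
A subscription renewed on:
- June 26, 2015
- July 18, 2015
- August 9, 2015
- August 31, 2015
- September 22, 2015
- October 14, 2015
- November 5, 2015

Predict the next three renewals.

November 27, 2015; December 19, 2015; January 10, 2016

The spacing is 22, 22, 22, 22, 22, 22 days — always 22 days.
November 5, 2015 + 22 days = November 27, 2015.
November 27, 2015 + 22 days = December 19, 2015.
December 19, 2015 + 22 days = January 10, 2016.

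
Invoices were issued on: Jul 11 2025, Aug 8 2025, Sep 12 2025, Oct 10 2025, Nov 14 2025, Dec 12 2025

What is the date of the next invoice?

Jan 9 2026

All dates are Fridays, 28, 35, 28, 35, 28 days apart.
Specifically, the 2nd Friday of each month.
January 2026 — 2nd Friday is Jan 9 2026.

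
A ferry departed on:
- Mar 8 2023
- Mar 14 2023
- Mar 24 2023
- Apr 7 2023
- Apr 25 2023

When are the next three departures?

May 17 2023, Jun 12 2023, Jul 12 2023

Gaps: 6, 10, 14, 18 days — each gap is 4 larger than the previous one.
Next gap: 22 days. Apr 25 2023 + 22 days = May 17 2023.
Next gap: 26 days. May 17 2023 + 26 days = Jun 12 2023.
Next gap: 30 days. Jun 12 2023 + 30 days = Jul 12 2023.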